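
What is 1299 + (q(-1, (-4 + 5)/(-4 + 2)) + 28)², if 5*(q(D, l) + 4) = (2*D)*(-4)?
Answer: 48859/25 ≈ 1954.4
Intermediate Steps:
q(D, l) = -4 - 8*D/5 (q(D, l) = -4 + ((2*D)*(-4))/5 = -4 + (-8*D)/5 = -4 - 8*D/5)
1299 + (q(-1, (-4 + 5)/(-4 + 2)) + 28)² = 1299 + ((-4 - 8/5*(-1)) + 28)² = 1299 + ((-4 + 8/5) + 28)² = 1299 + (-12/5 + 28)² = 1299 + (128/5)² = 1299 + 16384/25 = 48859/25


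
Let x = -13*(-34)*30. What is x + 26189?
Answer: 39449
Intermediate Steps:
x = 13260 (x = 442*30 = 13260)
x + 26189 = 13260 + 26189 = 39449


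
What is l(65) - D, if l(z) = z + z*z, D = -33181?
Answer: 37471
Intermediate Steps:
l(z) = z + z²
l(65) - D = 65*(1 + 65) - 1*(-33181) = 65*66 + 33181 = 4290 + 33181 = 37471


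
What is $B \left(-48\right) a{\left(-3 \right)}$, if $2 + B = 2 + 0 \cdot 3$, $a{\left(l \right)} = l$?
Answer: $0$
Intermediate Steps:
$B = 0$ ($B = -2 + \left(2 + 0 \cdot 3\right) = -2 + \left(2 + 0\right) = -2 + 2 = 0$)
$B \left(-48\right) a{\left(-3 \right)} = 0 \left(-48\right) \left(-3\right) = 0 \left(-3\right) = 0$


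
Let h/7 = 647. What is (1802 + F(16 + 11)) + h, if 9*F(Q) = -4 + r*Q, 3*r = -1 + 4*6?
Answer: 57182/9 ≈ 6353.6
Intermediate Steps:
h = 4529 (h = 7*647 = 4529)
r = 23/3 (r = (-1 + 4*6)/3 = (-1 + 24)/3 = (⅓)*23 = 23/3 ≈ 7.6667)
F(Q) = -4/9 + 23*Q/27 (F(Q) = (-4 + 23*Q/3)/9 = -4/9 + 23*Q/27)
(1802 + F(16 + 11)) + h = (1802 + (-4/9 + 23*(16 + 11)/27)) + 4529 = (1802 + (-4/9 + (23/27)*27)) + 4529 = (1802 + (-4/9 + 23)) + 4529 = (1802 + 203/9) + 4529 = 16421/9 + 4529 = 57182/9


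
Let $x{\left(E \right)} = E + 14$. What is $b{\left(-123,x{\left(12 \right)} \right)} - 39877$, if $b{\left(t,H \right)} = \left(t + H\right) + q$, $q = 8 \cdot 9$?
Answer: $-39902$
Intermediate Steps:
$q = 72$
$x{\left(E \right)} = 14 + E$
$b{\left(t,H \right)} = 72 + H + t$ ($b{\left(t,H \right)} = \left(t + H\right) + 72 = \left(H + t\right) + 72 = 72 + H + t$)
$b{\left(-123,x{\left(12 \right)} \right)} - 39877 = \left(72 + \left(14 + 12\right) - 123\right) - 39877 = \left(72 + 26 - 123\right) - 39877 = -25 - 39877 = -39902$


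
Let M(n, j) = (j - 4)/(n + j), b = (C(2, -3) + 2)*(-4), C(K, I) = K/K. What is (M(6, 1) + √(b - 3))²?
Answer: (-3 + 7*I*√15)²/49 ≈ -14.816 - 3.3197*I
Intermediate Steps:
C(K, I) = 1
b = -12 (b = (1 + 2)*(-4) = 3*(-4) = -12)
M(n, j) = (-4 + j)/(j + n)
(M(6, 1) + √(b - 3))² = ((-4 + 1)/(1 + 6) + √(-12 - 3))² = (-3/7 + √(-15))² = ((⅐)*(-3) + I*√15)² = (-3/7 + I*√15)²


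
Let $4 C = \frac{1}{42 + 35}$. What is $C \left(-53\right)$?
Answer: $- \frac{53}{308} \approx -0.17208$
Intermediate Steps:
$C = \frac{1}{308}$ ($C = \frac{1}{4 \left(42 + 35\right)} = \frac{1}{4 \cdot 77} = \frac{1}{4} \cdot \frac{1}{77} = \frac{1}{308} \approx 0.0032468$)
$C \left(-53\right) = \frac{1}{308} \left(-53\right) = - \frac{53}{308}$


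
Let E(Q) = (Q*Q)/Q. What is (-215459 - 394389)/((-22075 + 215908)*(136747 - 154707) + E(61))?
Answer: 609848/3481240619 ≈ 0.00017518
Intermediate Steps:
E(Q) = Q (E(Q) = Q²/Q = Q)
(-215459 - 394389)/((-22075 + 215908)*(136747 - 154707) + E(61)) = (-215459 - 394389)/((-22075 + 215908)*(136747 - 154707) + 61) = -609848/(193833*(-17960) + 61) = -609848/(-3481240680 + 61) = -609848/(-3481240619) = -609848*(-1/3481240619) = 609848/3481240619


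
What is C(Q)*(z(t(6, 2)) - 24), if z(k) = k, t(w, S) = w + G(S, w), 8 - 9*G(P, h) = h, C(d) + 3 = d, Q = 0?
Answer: 160/3 ≈ 53.333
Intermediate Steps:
C(d) = -3 + d
G(P, h) = 8/9 - h/9
t(w, S) = 8/9 + 8*w/9 (t(w, S) = w + (8/9 - w/9) = 8/9 + 8*w/9)
C(Q)*(z(t(6, 2)) - 24) = (-3 + 0)*((8/9 + (8/9)*6) - 24) = -3*((8/9 + 16/3) - 24) = -3*(56/9 - 24) = -3*(-160/9) = 160/3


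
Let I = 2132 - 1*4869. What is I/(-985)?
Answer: 2737/985 ≈ 2.7787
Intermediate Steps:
I = -2737 (I = 2132 - 4869 = -2737)
I/(-985) = -2737/(-985) = -2737*(-1/985) = 2737/985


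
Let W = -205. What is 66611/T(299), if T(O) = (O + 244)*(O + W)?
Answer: 66611/51042 ≈ 1.3050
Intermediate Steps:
T(O) = (-205 + O)*(244 + O) (T(O) = (O + 244)*(O - 205) = (244 + O)*(-205 + O) = (-205 + O)*(244 + O))
66611/T(299) = 66611/(-50020 + 299**2 + 39*299) = 66611/(-50020 + 89401 + 11661) = 66611/51042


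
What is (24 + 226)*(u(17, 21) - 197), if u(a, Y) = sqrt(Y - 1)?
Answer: -49250 + 500*sqrt(5) ≈ -48132.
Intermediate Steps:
u(a, Y) = sqrt(-1 + Y)
(24 + 226)*(u(17, 21) - 197) = (24 + 226)*(sqrt(-1 + 21) - 197) = 250*(sqrt(20) - 197) = 250*(2*sqrt(5) - 197) = 250*(-197 + 2*sqrt(5)) = -49250 + 500*sqrt(5)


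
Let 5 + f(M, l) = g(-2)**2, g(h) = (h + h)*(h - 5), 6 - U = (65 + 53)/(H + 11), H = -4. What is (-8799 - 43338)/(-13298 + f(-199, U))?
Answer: 5793/1391 ≈ 4.1646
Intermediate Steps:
U = -76/7 (U = 6 - (65 + 53)/(-4 + 11) = 6 - 118/7 = -76/7 ≈ -10.857)
g(h) = 2*h*(-5 + h) (g(h) = (2*h)*(-5 + h) = 2*h*(-5 + h))
f(M, l) = 779 (f(M, l) = -5 + (2*(-2)*(-5 - 2))**2 = -5 + (2*(-2)*(-7))**2 = -5 + 28**2 = -5 + 784 = 779)
(-8799 - 43338)/(-13298 + f(-199, U)) = (-8799 - 43338)/(-13298 + 779) = -52137/(-12519) = -52137*(-1/12519) = 5793/1391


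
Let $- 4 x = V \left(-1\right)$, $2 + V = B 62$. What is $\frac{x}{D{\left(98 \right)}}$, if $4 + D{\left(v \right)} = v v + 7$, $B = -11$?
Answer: $- \frac{171}{9607} \approx -0.0178$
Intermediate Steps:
$V = -684$ ($V = -2 - 682 = -684$)
$D{\left(v \right)} = 3 + v^{2}$ ($D{\left(v \right)} = -4 + \left(v v + 7\right) = -4 + \left(v^{2} + 7\right) = -4 + \left(7 + v^{2}\right) = 3 + v^{2}$)
$x = -171$ ($x = - \frac{\left(-684\right) \left(-1\right)}{4} = \left(- \frac{1}{4}\right) 684 = -171$)
$\frac{x}{D{\left(98 \right)}} = - \frac{171}{3 + 98^{2}} = - \frac{171}{3 + 9604} = - \frac{171}{9607}$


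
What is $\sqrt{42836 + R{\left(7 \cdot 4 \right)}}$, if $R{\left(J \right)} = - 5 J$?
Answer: $6 \sqrt{1186} \approx 206.63$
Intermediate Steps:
$\sqrt{42836 + R{\left(7 \cdot 4 \right)}} = \sqrt{42836 - 5 \cdot 7 \cdot 4} = \sqrt{42836 - 140} = \sqrt{42696} = 6 \sqrt{1186}$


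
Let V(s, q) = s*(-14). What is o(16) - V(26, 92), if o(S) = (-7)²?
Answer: 413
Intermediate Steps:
o(S) = 49
V(s, q) = -14*s
o(16) - V(26, 92) = 49 - (-14)*26 = 49 - 1*(-364) = 49 + 364 = 413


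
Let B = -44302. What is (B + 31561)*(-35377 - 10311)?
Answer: 582110808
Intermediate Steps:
(B + 31561)*(-35377 - 10311) = (-44302 + 31561)*(-35377 - 10311) = -12741*(-45688) = 582110808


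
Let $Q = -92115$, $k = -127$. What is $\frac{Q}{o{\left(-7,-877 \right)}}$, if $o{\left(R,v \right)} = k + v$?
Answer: $\frac{92115}{1004} \approx 91.748$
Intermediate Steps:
$o{\left(R,v \right)} = -127 + v$
$\frac{Q}{o{\left(-7,-877 \right)}} = - \frac{92115}{-127 - 877} = - \frac{92115}{-1004} = \left(-92115\right) \left(- \frac{1}{1004}\right) = \frac{92115}{1004}$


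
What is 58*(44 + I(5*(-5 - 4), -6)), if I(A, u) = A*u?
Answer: 18212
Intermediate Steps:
58*(44 + I(5*(-5 - 4), -6)) = 58*(44 + (5*(-5 - 4))*(-6)) = 58*(44 + (5*(-9))*(-6)) = 58*(44 - 45*(-6)) = 58*(44 + 270) = 58*314 = 18212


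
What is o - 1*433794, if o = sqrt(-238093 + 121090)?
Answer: -433794 + I*sqrt(117003) ≈ -4.3379e+5 + 342.06*I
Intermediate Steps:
o = I*sqrt(117003) (o = sqrt(-117003) = I*sqrt(117003) ≈ 342.06*I)
o - 1*433794 = I*sqrt(117003) - 1*433794 = I*sqrt(117003) - 433794 = -433794 + I*sqrt(117003)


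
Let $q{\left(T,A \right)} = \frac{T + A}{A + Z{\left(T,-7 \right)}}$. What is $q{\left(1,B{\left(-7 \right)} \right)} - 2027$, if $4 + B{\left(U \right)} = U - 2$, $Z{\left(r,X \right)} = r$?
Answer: $-2026$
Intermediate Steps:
$B{\left(U \right)} = -6 + U$ ($B{\left(U \right)} = -4 + \left(U - 2\right) = -4 + \left(-2 + U\right) = -6 + U$)
$q{\left(T,A \right)} = 1$ ($q{\left(T,A \right)} = \frac{T + A}{A + T} = \frac{A + T}{A + T} = 1$)
$q{\left(1,B{\left(-7 \right)} \right)} - 2027 = 1 - 2027 = -2026$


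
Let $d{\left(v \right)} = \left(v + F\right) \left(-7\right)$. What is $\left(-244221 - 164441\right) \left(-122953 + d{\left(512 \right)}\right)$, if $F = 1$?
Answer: $51713724128$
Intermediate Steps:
$d{\left(v \right)} = -7 - 7 v$ ($d{\left(v \right)} = \left(v + 1\right) \left(-7\right) = \left(1 + v\right) \left(-7\right) = -7 - 7 v$)
$\left(-244221 - 164441\right) \left(-122953 + d{\left(512 \right)}\right) = \left(-244221 - 164441\right) \left(-122953 - 3591\right) = - 408662 \left(-122953 - 3591\right) = \left(-408662\right) \left(-126544\right) = 51713724128$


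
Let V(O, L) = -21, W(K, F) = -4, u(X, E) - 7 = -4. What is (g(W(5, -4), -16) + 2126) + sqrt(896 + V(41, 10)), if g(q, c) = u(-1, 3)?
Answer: 2129 + 5*sqrt(35) ≈ 2158.6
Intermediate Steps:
u(X, E) = 3 (u(X, E) = 7 - 4 = 3)
g(q, c) = 3
(g(W(5, -4), -16) + 2126) + sqrt(896 + V(41, 10)) = (3 + 2126) + sqrt(896 - 21) = 2129 + sqrt(875) = 2129 + 5*sqrt(35)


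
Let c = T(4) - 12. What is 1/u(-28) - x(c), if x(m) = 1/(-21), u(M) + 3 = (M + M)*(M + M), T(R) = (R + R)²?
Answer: 3154/65793 ≈ 0.047938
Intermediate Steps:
T(R) = 4*R² (T(R) = (2*R)² = 4*R²)
u(M) = -3 + 4*M² (u(M) = -3 + (M + M)*(M + M) = -3 + (2*M)*(2*M) = -3 + 4*M²)
c = 52 (c = 4*4² - 12 = 4*16 - 12 = 64 - 12 = 52)
x(m) = -1/21
1/u(-28) - x(c) = 1/(-3 + 4*(-28)²) - 1*(-1/21) = 1/(-3 + 4*784) + 1/21 = 1/(-3 + 3136) + 1/21 = 1/3133 + 1/21 = 3154/65793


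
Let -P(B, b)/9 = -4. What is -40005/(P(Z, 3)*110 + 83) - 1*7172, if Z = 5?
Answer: -29036401/4043 ≈ -7181.9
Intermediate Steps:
P(B, b) = 36 (P(B, b) = -9*(-4) = 36)
-40005/(P(Z, 3)*110 + 83) - 1*7172 = -40005/(36*110 + 83) - 1*7172 = -40005/(3960 + 83) - 7172 = -40005/4043 - 7172 = -29036401/4043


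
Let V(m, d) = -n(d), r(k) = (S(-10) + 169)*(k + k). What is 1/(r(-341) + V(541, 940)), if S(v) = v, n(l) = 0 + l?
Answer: -1/109378 ≈ -9.1426e-6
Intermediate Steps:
n(l) = l
r(k) = 318*k (r(k) = (-10 + 169)*(k + k) = 159*(2*k) = 318*k)
V(m, d) = -d
1/(r(-341) + V(541, 940)) = 1/(318*(-341) - 1*940) = 1/(-108438 - 940) = 1/(-109378) = -1/109378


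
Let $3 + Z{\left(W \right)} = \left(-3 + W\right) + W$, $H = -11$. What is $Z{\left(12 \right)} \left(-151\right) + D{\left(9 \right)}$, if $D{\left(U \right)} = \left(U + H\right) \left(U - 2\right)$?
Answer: $-2732$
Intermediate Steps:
$Z{\left(W \right)} = -6 + 2 W$ ($Z{\left(W \right)} = -3 + \left(\left(-3 + W\right) + W\right) = -3 + \left(-3 + 2 W\right) = -6 + 2 W$)
$D{\left(U \right)} = \left(-11 + U\right) \left(-2 + U\right)$ ($D{\left(U \right)} = \left(U - 11\right) \left(U - 2\right) = \left(-11 + U\right) \left(-2 + U\right)$)
$Z{\left(12 \right)} \left(-151\right) + D{\left(9 \right)} = \left(-6 + 2 \cdot 12\right) \left(-151\right) + \left(22 + 9^{2} - 117\right) = \left(-6 + 24\right) \left(-151\right) + \left(22 + 81 - 117\right) = 18 \left(-151\right) - 14 = -2718 - 14 = -2732$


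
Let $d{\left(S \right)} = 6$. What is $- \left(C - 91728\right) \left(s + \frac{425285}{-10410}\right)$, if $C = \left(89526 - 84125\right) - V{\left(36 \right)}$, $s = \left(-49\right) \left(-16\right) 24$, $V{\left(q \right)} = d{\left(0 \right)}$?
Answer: $\frac{3374744451715}{2082} \approx 1.6209 \cdot 10^{9}$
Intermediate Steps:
$V{\left(q \right)} = 6$
$s = 18816$ ($s = 784 \cdot 24 = 18816$)
$C = 5395$ ($C = \left(89526 - 84125\right) - 6 = 5401 - 6 = 5395$)
$- \left(C - 91728\right) \left(s + \frac{425285}{-10410}\right) = - \left(5395 - 91728\right) \left(18816 + \frac{425285}{-10410}\right) = - \left(-86333\right) \left(18816 + 425285 \left(- \frac{1}{10410}\right)\right) = - \left(-86333\right) \left(18816 - \frac{85057}{2082}\right) = - \frac{\left(-86333\right) 39089855}{2082} = \left(-1\right) \left(- \frac{3374744451715}{2082}\right) = \frac{3374744451715}{2082}$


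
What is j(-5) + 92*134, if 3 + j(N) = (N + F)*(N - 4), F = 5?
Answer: 12325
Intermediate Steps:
j(N) = -3 + (-4 + N)*(5 + N) (j(N) = -3 + (N + 5)*(N - 4) = -3 + (5 + N)*(-4 + N) = -3 + (-4 + N)*(5 + N))
j(-5) + 92*134 = (-23 - 5 + (-5)²) + 92*134 = (-23 - 5 + 25) + 12328 = -3 + 12328 = 12325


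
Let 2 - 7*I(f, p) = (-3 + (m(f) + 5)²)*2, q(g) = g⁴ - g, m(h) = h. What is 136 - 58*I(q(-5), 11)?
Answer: 6682084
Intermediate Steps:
I(f, p) = 8/7 - 2*(5 + f)²/7 (I(f, p) = 2/7 - (-3 + (f + 5)²)*2/7 = 2/7 - (-3 + (5 + f)²)*2/7 = 2/7 - (-6 + 2*(5 + f)²)/7 = 2/7 + (6/7 - 2*(5 + f)²/7) = 8/7 - 2*(5 + f)²/7)
136 - 58*I(q(-5), 11) = 136 - 58*(8/7 - 2*(5 + ((-5)⁴ - 1*(-5)))²/7) = 136 - 58*(8/7 - 2*(5 + (625 + 5))²/7) = 136 - 58*(8/7 - 2*(5 + 630)²/7) = 136 - 58*(8/7 - 2/7*635²) = 136 - 58*(8/7 - 2/7*403225) = 136 - 58*(8/7 - 806450/7) = 136 - 58*(-115206) = 136 + 6681948 = 6682084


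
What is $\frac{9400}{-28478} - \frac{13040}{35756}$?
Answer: $- \frac{88432440}{127282421} \approx -0.69477$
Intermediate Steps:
$\frac{9400}{-28478} - \frac{13040}{35756} = 9400 \left(- \frac{1}{28478}\right) - \frac{3260}{8939} = - \frac{4700}{14239} - \frac{3260}{8939} = - \frac{88432440}{127282421}$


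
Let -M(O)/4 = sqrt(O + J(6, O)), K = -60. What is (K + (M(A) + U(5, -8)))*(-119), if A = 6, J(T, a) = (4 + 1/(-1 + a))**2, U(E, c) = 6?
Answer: 6426 + 476*sqrt(591)/5 ≈ 8740.4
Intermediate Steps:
M(O) = -4*sqrt(O + (-3 + 4*O)**2/(-1 + O)**2)
(K + (M(A) + U(5, -8)))*(-119) = (-60 + (-4*sqrt(6 + (-3 + 4*6)**2/(-1 + 6)**2) + 6))*(-119) = (-60 + (-4*sqrt(6 + (-3 + 24)**2/5**2) + 6))*(-119) = (-60 + (-4*sqrt(6 + (1/25)*21**2) + 6))*(-119) = (-60 + (-4*sqrt(6 + (1/25)*441) + 6))*(-119) = (-60 + (-4*sqrt(6 + 441/25) + 6))*(-119) = (-60 + (-4*sqrt(591)/5 + 6))*(-119) = (-60 + (6 - 4*sqrt(591)/5))*(-119) = (-54 - 4*sqrt(591)/5)*(-119) = 6426 + 476*sqrt(591)/5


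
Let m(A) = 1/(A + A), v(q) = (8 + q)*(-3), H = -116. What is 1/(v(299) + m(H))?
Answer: -232/213673 ≈ -0.0010858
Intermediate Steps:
v(q) = -24 - 3*q
m(A) = 1/(2*A)
1/(v(299) + m(H)) = 1/((-24 - 3*299) + (1/2)/(-116)) = 1/((-24 - 897) + (1/2)*(-1/116)) = 1/(-921 - 1/232) = 1/(-213673/232) = -232/213673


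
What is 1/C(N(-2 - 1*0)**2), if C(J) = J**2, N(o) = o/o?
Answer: 1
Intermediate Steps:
N(o) = 1
1/C(N(-2 - 1*0)**2) = 1/((1**2)**2) = 1/(1**2) = 1/1 = 1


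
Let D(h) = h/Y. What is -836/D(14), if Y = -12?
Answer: 5016/7 ≈ 716.57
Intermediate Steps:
D(h) = -h/12 (D(h) = h/(-12) = h*(-1/12) = -h/12)
-836/D(14) = -836/((-1/12*14)) = -836/(-7/6) = -836*(-6/7) = 5016/7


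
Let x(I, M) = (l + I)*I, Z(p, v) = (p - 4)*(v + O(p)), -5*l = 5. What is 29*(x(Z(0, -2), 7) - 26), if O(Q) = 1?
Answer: -406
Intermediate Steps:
l = -1 (l = -⅕*5 = -1)
Z(p, v) = (1 + v)*(-4 + p) (Z(p, v) = (p - 4)*(v + 1) = (-4 + p)*(1 + v) = (1 + v)*(-4 + p))
x(I, M) = I*(-1 + I) (x(I, M) = (-1 + I)*I = I*(-1 + I))
29*(x(Z(0, -2), 7) - 26) = 29*((-4 + 0 - 4*(-2) + 0*(-2))*(-1 + (-4 + 0 - 4*(-2) + 0*(-2))) - 26) = 29*((-4 + 0 + 8 + 0)*(-1 + (-4 + 0 + 8 + 0)) - 26) = 29*(4*(-1 + 4) - 26) = 29*(4*3 - 26) = 29*(12 - 26) = 29*(-14) = -406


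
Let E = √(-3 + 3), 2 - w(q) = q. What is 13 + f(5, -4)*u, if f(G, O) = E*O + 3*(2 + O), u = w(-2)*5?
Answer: -107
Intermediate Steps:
w(q) = 2 - q
u = 20 (u = (2 - 1*(-2))*5 = (2 + 2)*5 = 4*5 = 20)
E = 0 (E = √0 = 0)
f(G, O) = 6 + 3*O (f(G, O) = 0*O + 3*(2 + O) = 0 + (6 + 3*O) = 6 + 3*O)
13 + f(5, -4)*u = 13 + (6 + 3*(-4))*20 = 13 + (6 - 12)*20 = 13 - 6*20 = 13 - 120 = -107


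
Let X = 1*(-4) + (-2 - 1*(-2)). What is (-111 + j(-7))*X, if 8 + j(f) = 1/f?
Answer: 3336/7 ≈ 476.57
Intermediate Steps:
j(f) = -8 + 1/f
X = -4 (X = -4 + (-2 + 2) = -4 + 0 = -4)
(-111 + j(-7))*X = (-111 + (-8 + 1/(-7)))*(-4) = (-111 + (-8 - 1/7))*(-4) = (-111 - 57/7)*(-4) = -834/7*(-4) = 3336/7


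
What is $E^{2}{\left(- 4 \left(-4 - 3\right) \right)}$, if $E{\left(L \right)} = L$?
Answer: $784$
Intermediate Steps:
$E^{2}{\left(- 4 \left(-4 - 3\right) \right)} = \left(- 4 \left(-4 - 3\right)\right)^{2} = \left(\left(-4\right) \left(-7\right)\right)^{2} = 28^{2} = 784$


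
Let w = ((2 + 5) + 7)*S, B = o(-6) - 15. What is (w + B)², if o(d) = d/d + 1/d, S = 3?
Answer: 27889/36 ≈ 774.69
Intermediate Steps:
o(d) = 1 + 1/d
B = -85/6 (B = (1 - 6)/(-6) - 15 = -⅙*(-5) - 15 = ⅚ - 15 = -85/6 ≈ -14.167)
w = 42 (w = ((2 + 5) + 7)*3 = (7 + 7)*3 = 14*3 = 42)
(w + B)² = (42 - 85/6)² = (167/6)² = 27889/36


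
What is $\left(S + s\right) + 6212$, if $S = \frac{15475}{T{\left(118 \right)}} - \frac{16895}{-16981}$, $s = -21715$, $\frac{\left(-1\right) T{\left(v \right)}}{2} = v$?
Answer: $- \frac{62387314303}{4007516} \approx -15568.0$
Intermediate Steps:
$T{\left(v \right)} = - 2 v$
$S = - \frac{258793755}{4007516}$ ($S = \frac{15475}{\left(-2\right) 118} - \frac{16895}{-16981} = \frac{15475}{-236} - - \frac{16895}{16981} = 15475 \left(- \frac{1}{236}\right) + \frac{16895}{16981} = - \frac{15475}{236} + \frac{16895}{16981} = - \frac{258793755}{4007516} \approx -64.577$)
$\left(S + s\right) + 6212 = \left(- \frac{258793755}{4007516} - 21715\right) + 6212 = - \frac{87282003695}{4007516} + 6212 = - \frac{62387314303}{4007516}$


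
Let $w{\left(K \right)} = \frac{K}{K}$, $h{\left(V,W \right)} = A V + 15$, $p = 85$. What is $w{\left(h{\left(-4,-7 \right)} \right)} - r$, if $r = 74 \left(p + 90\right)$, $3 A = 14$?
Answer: $-12949$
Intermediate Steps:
$A = \frac{14}{3}$ ($A = \frac{1}{3} \cdot 14 = \frac{14}{3} \approx 4.6667$)
$h{\left(V,W \right)} = 15 + \frac{14 V}{3}$ ($h{\left(V,W \right)} = \frac{14 V}{3} + 15 = 15 + \frac{14 V}{3}$)
$w{\left(K \right)} = 1$
$r = 12950$ ($r = 74 \left(85 + 90\right) = 74 \cdot 175 = 12950$)
$w{\left(h{\left(-4,-7 \right)} \right)} - r = 1 - 12950 = -12949$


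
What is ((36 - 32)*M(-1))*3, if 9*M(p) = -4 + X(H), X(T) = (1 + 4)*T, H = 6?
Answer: 104/3 ≈ 34.667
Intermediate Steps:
X(T) = 5*T
M(p) = 26/9 (M(p) = (-4 + 5*6)/9 = (-4 + 30)/9 = (⅑)*26 = 26/9)
((36 - 32)*M(-1))*3 = ((36 - 32)*(26/9))*3 = (4*(26/9))*3 = (104/9)*3 = 104/3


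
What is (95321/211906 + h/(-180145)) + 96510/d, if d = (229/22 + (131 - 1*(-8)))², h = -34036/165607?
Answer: 326023769223800113173639/68303595317069747981710 ≈ 4.7732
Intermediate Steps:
h = -34036/165607 (h = -34036*1/165607 = -34036/165607 ≈ -0.20552)
d = 10804369/484 (d = (229*(1/22) + (131 + 8))² = (229/22 + 139)² = (3287/22)² = 10804369/484 ≈ 22323.)
(95321/211906 + h/(-180145)) + 96510/d = (95321/211906 - 34036/165607/(-180145)) + 96510/(10804369/484) = (95321*(1/211906) - 34036/165607*(-1/180145)) + 96510*(484/10804369) = (95321/211906 + 34036/29833273015) + 46710840/10804369 = 2843744629495431/6321849551516590 + 46710840/10804369 = 326023769223800113173639/68303595317069747981710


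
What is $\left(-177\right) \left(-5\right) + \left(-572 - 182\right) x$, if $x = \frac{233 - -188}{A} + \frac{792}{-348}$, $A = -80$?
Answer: $\frac{262757}{40} \approx 6568.9$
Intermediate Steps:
$x = - \frac{17489}{2320}$ ($x = \frac{233 - -188}{-80} + \frac{792}{-348} = \left(233 + 188\right) \left(- \frac{1}{80}\right) + 792 \left(- \frac{1}{348}\right) = 421 \left(- \frac{1}{80}\right) - \frac{66}{29} = - \frac{421}{80} - \frac{66}{29} = - \frac{17489}{2320} \approx -7.5384$)
$\left(-177\right) \left(-5\right) + \left(-572 - 182\right) x = \left(-177\right) \left(-5\right) + \left(-572 - 182\right) \left(- \frac{17489}{2320}\right) = 885 + \left(-572 - 182\right) \left(- \frac{17489}{2320}\right) = 885 - - \frac{227357}{40} = 885 + \frac{227357}{40} = \frac{262757}{40}$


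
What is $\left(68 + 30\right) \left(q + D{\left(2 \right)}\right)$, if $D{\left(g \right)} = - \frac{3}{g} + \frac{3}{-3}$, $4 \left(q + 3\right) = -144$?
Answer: $-4067$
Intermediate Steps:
$q = -39$ ($q = -3 + \frac{1}{4} \left(-144\right) = -3 - 36 = -39$)
$D{\left(g \right)} = -1 - \frac{3}{g}$ ($D{\left(g \right)} = - \frac{3}{g} + 3 \left(- \frac{1}{3}\right) = - \frac{3}{g} - 1 = -1 - \frac{3}{g}$)
$\left(68 + 30\right) \left(q + D{\left(2 \right)}\right) = \left(68 + 30\right) \left(-39 + \frac{-3 - 2}{2}\right) = 98 \left(-39 + \frac{-3 - 2}{2}\right) = 98 \left(-39 + \frac{1}{2} \left(-5\right)\right) = 98 \left(-39 - \frac{5}{2}\right) = 98 \left(- \frac{83}{2}\right) = -4067$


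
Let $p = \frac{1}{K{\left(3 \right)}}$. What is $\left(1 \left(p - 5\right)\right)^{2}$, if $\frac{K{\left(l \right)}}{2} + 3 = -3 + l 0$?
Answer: $\frac{3721}{144} \approx 25.84$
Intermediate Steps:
$K{\left(l \right)} = -12$ ($K{\left(l \right)} = -6 + 2 \left(-3 + l 0\right) = -6 + 2 \left(-3 + 0\right) = -6 + 2 \left(-3\right) = -6 - 6 = -12$)
$p = - \frac{1}{12}$ ($p = \frac{1}{-12} = - \frac{1}{12} \approx -0.083333$)
$\left(1 \left(p - 5\right)\right)^{2} = \left(1 \left(- \frac{1}{12} - 5\right)\right)^{2} = \left(1 \left(- \frac{61}{12}\right)\right)^{2} = \left(- \frac{61}{12}\right)^{2} = \frac{3721}{144}$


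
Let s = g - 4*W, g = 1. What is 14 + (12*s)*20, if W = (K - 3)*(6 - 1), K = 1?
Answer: 9854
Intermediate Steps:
W = -10 (W = (1 - 3)*(6 - 1) = -2*5 = -10)
s = 41 (s = 1 - 4*(-10) = 1 + 40 = 41)
14 + (12*s)*20 = 14 + (12*41)*20 = 14 + 492*20 = 14 + 9840 = 9854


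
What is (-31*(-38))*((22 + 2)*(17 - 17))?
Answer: 0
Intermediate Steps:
(-31*(-38))*((22 + 2)*(17 - 17)) = 1178*(24*0) = 1178*0 = 0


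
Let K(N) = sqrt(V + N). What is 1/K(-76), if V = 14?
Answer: -I*sqrt(62)/62 ≈ -0.127*I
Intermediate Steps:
K(N) = sqrt(14 + N)
1/K(-76) = 1/(sqrt(14 - 76)) = 1/(sqrt(-62)) = 1/(I*sqrt(62)) = -I*sqrt(62)/62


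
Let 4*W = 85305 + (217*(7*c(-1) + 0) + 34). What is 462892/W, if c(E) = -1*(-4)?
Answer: 1851568/91415 ≈ 20.255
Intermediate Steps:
c(E) = 4
W = 91415/4 (W = (85305 + (217*(7*4 + 0) + 34))/4 = (85305 + (217*(28 + 0) + 34))/4 = (85305 + (217*28 + 34))/4 = (85305 + (6076 + 34))/4 = (85305 + 6110)/4 = (¼)*91415 = 91415/4 ≈ 22854.)
462892/W = 462892/(91415/4) = 462892*(4/91415) = 1851568/91415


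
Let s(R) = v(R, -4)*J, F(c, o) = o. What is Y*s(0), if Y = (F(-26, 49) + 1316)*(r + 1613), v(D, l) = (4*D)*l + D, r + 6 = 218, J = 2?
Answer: 0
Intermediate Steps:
r = 212 (r = -6 + 218 = 212)
v(D, l) = D + 4*D*l (v(D, l) = 4*D*l + D = D + 4*D*l)
s(R) = -30*R (s(R) = (R*(1 + 4*(-4)))*2 = (R*(1 - 16))*2 = (R*(-15))*2 = -15*R*2 = -30*R)
Y = 2491125 (Y = (49 + 1316)*(212 + 1613) = 1365*1825 = 2491125)
Y*s(0) = 2491125*(-30*0) = 2491125*0 = 0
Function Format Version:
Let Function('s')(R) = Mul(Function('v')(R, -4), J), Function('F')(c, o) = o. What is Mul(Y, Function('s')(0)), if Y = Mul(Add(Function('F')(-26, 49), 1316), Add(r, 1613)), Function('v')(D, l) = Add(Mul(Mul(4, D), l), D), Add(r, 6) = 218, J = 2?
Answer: 0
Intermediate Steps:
r = 212 (r = Add(-6, 218) = 212)
Function('v')(D, l) = Add(D, Mul(4, D, l)) (Function('v')(D, l) = Add(Mul(4, D, l), D) = Add(D, Mul(4, D, l)))
Function('s')(R) = Mul(-30, R) (Function('s')(R) = Mul(Mul(R, Add(1, Mul(4, -4))), 2) = Mul(Mul(R, Add(1, -16)), 2) = Mul(Mul(R, -15), 2) = Mul(Mul(-15, R), 2) = Mul(-30, R))
Y = 2491125 (Y = Mul(Add(49, 1316), Add(212, 1613)) = Mul(1365, 1825) = 2491125)
Mul(Y, Function('s')(0)) = Mul(2491125, Mul(-30, 0)) = Mul(2491125, 0) = 0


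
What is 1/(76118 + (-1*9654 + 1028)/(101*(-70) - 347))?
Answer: 7417/564575832 ≈ 1.3137e-5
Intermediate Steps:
1/(76118 + (-1*9654 + 1028)/(101*(-70) - 347)) = 1/(76118 + (-9654 + 1028)/(-7070 - 347)) = 1/(76118 - 8626/(-7417)) = 1/(76118 - 8626*(-1/7417)) = 1/(76118 + 8626/7417) = 1/(564575832/7417) = 7417/564575832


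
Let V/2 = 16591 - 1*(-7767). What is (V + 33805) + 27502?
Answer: 110023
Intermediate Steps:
V = 48716 (V = 2*(16591 - 1*(-7767)) = 2*(16591 + 7767) = 2*24358 = 48716)
(V + 33805) + 27502 = (48716 + 33805) + 27502 = 82521 + 27502 = 110023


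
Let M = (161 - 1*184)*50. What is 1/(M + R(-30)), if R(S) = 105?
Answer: -1/1045 ≈ -0.00095694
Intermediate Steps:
M = -1150 (M = (161 - 184)*50 = -23*50 = -1150)
1/(M + R(-30)) = 1/(-1150 + 105) = 1/(-1045) = -1/1045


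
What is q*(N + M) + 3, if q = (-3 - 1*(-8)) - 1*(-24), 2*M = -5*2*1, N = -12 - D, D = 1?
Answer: -519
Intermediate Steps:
N = -13 (N = -12 - 1*1 = -12 - 1 = -13)
M = -5 (M = (-5*2*1)/2 = (-10*1)/2 = (1/2)*(-10) = -5)
q = 29 (q = (-3 + 8) + 24 = 5 + 24 = 29)
q*(N + M) + 3 = 29*(-13 - 5) + 3 = 29*(-18) + 3 = -522 + 3 = -519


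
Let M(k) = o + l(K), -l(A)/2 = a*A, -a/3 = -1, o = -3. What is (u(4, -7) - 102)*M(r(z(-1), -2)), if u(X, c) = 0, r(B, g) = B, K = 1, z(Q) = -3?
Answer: 918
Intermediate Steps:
a = 3 (a = -3*(-1) = 3)
l(A) = -6*A
M(k) = -9 (M(k) = -3 - 6*1 = -3 - 6 = -9)
(u(4, -7) - 102)*M(r(z(-1), -2)) = (0 - 102)*(-9) = -102*(-9) = 918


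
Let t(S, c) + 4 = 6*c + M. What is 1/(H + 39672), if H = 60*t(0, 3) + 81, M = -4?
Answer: 1/40353 ≈ 2.4781e-5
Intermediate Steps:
t(S, c) = -8 + 6*c (t(S, c) = -4 + (6*c - 4) = -4 + (-4 + 6*c) = -8 + 6*c)
H = 681 (H = 60*(-8 + 6*3) + 81 = 60*(-8 + 18) + 81 = 60*10 + 81 = 600 + 81 = 681)
1/(H + 39672) = 1/(681 + 39672) = 1/40353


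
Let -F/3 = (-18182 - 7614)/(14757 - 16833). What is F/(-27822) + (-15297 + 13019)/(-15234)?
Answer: 614595963/4073576678 ≈ 0.15087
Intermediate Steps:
F = -6449/173 (F = -3*(-18182 - 7614)/(14757 - 16833) = -(-77388)/(-2076) = -(-77388)*(-1)/2076 = -3*6449/519 = -6449/173 ≈ -37.277)
F/(-27822) + (-15297 + 13019)/(-15234) = -6449/173/(-27822) + (-15297 + 13019)/(-15234) = -6449/173*(-1/27822) - 2278*(-1/15234) = 6449/4813206 + 1139/7617 = 614595963/4073576678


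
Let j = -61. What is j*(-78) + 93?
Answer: 4851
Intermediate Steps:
j*(-78) + 93 = -61*(-78) + 93 = 4758 + 93 = 4851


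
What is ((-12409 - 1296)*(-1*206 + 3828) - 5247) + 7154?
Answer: -49637603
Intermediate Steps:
((-12409 - 1296)*(-1*206 + 3828) - 5247) + 7154 = (-13705*(-206 + 3828) - 5247) + 7154 = (-13705*3622 - 5247) + 7154 = (-49639510 - 5247) + 7154 = -49644757 + 7154 = -49637603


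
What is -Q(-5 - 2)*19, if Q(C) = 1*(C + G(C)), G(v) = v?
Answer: 266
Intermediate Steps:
Q(C) = 2*C (Q(C) = 1*(C + C) = 1*(2*C) = 2*C)
-Q(-5 - 2)*19 = -2*(-5 - 2)*19 = -2*(-7)*19 = -1*(-14)*19 = 14*19 = 266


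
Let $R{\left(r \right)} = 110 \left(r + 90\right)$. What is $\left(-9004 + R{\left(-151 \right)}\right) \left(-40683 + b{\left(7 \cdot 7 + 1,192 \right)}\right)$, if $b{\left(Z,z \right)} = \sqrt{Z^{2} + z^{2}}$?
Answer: $639292662 - 31428 \sqrt{9841} \approx 6.3618 \cdot 10^{8}$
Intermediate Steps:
$R{\left(r \right)} = 9900 + 110 r$ ($R{\left(r \right)} = 110 \left(90 + r\right) = 9900 + 110 r$)
$\left(-9004 + R{\left(-151 \right)}\right) \left(-40683 + b{\left(7 \cdot 7 + 1,192 \right)}\right) = \left(-9004 + \left(9900 + 110 \left(-151\right)\right)\right) \left(-40683 + \sqrt{\left(7 \cdot 7 + 1\right)^{2} + 192^{2}}\right) = \left(-9004 + \left(9900 - 16610\right)\right) \left(-40683 + \sqrt{\left(49 + 1\right)^{2} + 36864}\right) = \left(-9004 - 6710\right) \left(-40683 + \sqrt{50^{2} + 36864}\right) = - 15714 \left(-40683 + \sqrt{2500 + 36864}\right) = - 15714 \left(-40683 + \sqrt{39364}\right) = - 15714 \left(-40683 + 2 \sqrt{9841}\right) = 639292662 - 31428 \sqrt{9841}$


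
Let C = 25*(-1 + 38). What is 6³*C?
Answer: 199800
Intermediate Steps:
C = 925 (C = 25*37 = 925)
6³*C = 6³*925 = 216*925 = 199800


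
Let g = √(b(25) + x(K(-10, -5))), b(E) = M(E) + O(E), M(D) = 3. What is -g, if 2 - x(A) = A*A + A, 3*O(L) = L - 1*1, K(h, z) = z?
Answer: -I*√7 ≈ -2.6458*I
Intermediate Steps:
O(L) = -⅓ + L/3 (O(L) = (L - 1*1)/3 = (L - 1)/3 = (-1 + L)/3 = -⅓ + L/3)
x(A) = 2 - A - A² (x(A) = 2 - (A*A + A) = 2 - (A² + A) = 2 - (A + A²) = 2 + (-A - A²) = 2 - A - A²)
b(E) = 8/3 + E/3 (b(E) = 3 + (-⅓ + E/3) = 8/3 + E/3)
g = I*√7 (g = √((8/3 + (⅓)*25) + (2 - 1*(-5) - 1*(-5)²)) = √((8/3 + 25/3) + (2 + 5 - 1*25)) = √(11 + (2 + 5 - 25)) = √(11 - 18) = √(-7) = I*√7 ≈ 2.6458*I)
-g = -I*√7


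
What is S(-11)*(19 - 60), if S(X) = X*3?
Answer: 1353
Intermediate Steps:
S(X) = 3*X
S(-11)*(19 - 60) = (3*(-11))*(19 - 60) = -33*(-41) = 1353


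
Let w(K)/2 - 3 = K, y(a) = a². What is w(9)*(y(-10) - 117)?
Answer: -408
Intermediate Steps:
w(K) = 6 + 2*K
w(9)*(y(-10) - 117) = (6 + 2*9)*((-10)² - 117) = (6 + 18)*(100 - 117) = 24*(-17) = -408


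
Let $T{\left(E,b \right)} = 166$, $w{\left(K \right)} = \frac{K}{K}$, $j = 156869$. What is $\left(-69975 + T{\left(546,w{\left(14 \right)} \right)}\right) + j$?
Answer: $87060$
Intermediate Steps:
$w{\left(K \right)} = 1$
$\left(-69975 + T{\left(546,w{\left(14 \right)} \right)}\right) + j = \left(-69975 + 166\right) + 156869 = -69809 + 156869 = 87060$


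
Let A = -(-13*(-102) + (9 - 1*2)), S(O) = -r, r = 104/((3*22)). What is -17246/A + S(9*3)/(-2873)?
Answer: 125780410/9721569 ≈ 12.938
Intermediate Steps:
r = 52/33 (r = 104/66 = 104*(1/66) = 52/33 ≈ 1.5758)
S(O) = -52/33 (S(O) = -1*52/33 = -52/33)
A = -1333 (A = -(1326 + (9 - 2)) = -(1326 + 7) = -1*1333 = -1333)
-17246/A + S(9*3)/(-2873) = -17246/(-1333) - 52/33/(-2873) = -17246*(-1/1333) - 52/33*(-1/2873) = 17246/1333 + 4/7293 = 125780410/9721569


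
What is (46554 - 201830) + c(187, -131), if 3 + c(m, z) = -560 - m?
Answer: -156026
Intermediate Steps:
c(m, z) = -563 - m (c(m, z) = -3 + (-560 - m) = -563 - m)
(46554 - 201830) + c(187, -131) = (46554 - 201830) + (-563 - 1*187) = -155276 + (-563 - 187) = -155276 - 750 = -156026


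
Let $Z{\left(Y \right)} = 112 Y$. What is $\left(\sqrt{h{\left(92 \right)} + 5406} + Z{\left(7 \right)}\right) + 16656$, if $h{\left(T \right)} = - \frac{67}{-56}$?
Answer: $17440 + \frac{\sqrt{4239242}}{28} \approx 17514.0$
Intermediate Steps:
$h{\left(T \right)} = \frac{67}{56}$ ($h{\left(T \right)} = \left(-67\right) \left(- \frac{1}{56}\right) = \frac{67}{56}$)
$\left(\sqrt{h{\left(92 \right)} + 5406} + Z{\left(7 \right)}\right) + 16656 = \left(\sqrt{\frac{67}{56} + 5406} + 112 \cdot 7\right) + 16656 = \left(\sqrt{\frac{302803}{56}} + 784\right) + 16656 = \left(\frac{\sqrt{4239242}}{28} + 784\right) + 16656 = \left(784 + \frac{\sqrt{4239242}}{28}\right) + 16656 = 17440 + \frac{\sqrt{4239242}}{28}$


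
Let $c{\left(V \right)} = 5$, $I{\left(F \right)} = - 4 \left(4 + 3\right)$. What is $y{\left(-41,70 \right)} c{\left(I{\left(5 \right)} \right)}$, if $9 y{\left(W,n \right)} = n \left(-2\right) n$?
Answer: $- \frac{49000}{9} \approx -5444.4$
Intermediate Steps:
$y{\left(W,n \right)} = - \frac{2 n^{2}}{9}$ ($y{\left(W,n \right)} = \frac{n \left(-2\right) n}{9} = \frac{- 2 n n}{9} = \frac{\left(-2\right) n^{2}}{9} = - \frac{2 n^{2}}{9}$)
$I{\left(F \right)} = -28$ ($I{\left(F \right)} = \left(-4\right) 7 = -28$)
$y{\left(-41,70 \right)} c{\left(I{\left(5 \right)} \right)} = - \frac{2 \cdot 70^{2}}{9} \cdot 5 = \left(- \frac{2}{9}\right) 4900 \cdot 5 = \left(- \frac{9800}{9}\right) 5 = - \frac{49000}{9}$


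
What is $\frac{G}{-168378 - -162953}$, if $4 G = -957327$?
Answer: $\frac{136761}{3100} \approx 44.116$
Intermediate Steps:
$G = - \frac{957327}{4}$ ($G = \frac{1}{4} \left(-957327\right) = - \frac{957327}{4} \approx -2.3933 \cdot 10^{5}$)
$\frac{G}{-168378 - -162953} = - \frac{957327}{4 \left(-168378 - -162953\right)} = - \frac{957327}{4 \left(-168378 + 162953\right)} = - \frac{957327}{4 \left(-5425\right)} = \left(- \frac{957327}{4}\right) \left(- \frac{1}{5425}\right) = \frac{136761}{3100}$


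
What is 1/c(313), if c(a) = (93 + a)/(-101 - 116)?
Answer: -31/58 ≈ -0.53448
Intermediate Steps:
c(a) = -3/7 - a/217 (c(a) = (93 + a)/(-217) = (93 + a)*(-1/217) = -3/7 - a/217)
1/c(313) = 1/(-3/7 - 1/217*313) = 1/(-3/7 - 313/217) = 1/(-58/31) = -31/58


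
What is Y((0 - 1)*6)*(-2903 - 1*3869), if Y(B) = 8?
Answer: -54176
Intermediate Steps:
Y((0 - 1)*6)*(-2903 - 1*3869) = 8*(-2903 - 1*3869) = 8*(-2903 - 3869) = 8*(-6772) = -54176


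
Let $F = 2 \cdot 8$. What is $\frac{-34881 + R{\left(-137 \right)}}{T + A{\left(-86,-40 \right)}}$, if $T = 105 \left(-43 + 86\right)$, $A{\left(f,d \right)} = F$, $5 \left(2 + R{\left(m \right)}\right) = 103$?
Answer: $- \frac{174312}{22655} \approx -7.6942$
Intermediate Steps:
$R{\left(m \right)} = \frac{93}{5}$ ($R{\left(m \right)} = -2 + \frac{1}{5} \cdot 103 = -2 + \frac{103}{5} = \frac{93}{5}$)
$F = 16$
$A{\left(f,d \right)} = 16$
$T = 4515$ ($T = 105 \cdot 43 = 4515$)
$\frac{-34881 + R{\left(-137 \right)}}{T + A{\left(-86,-40 \right)}} = \frac{-34881 + \frac{93}{5}}{4515 + 16} = - \frac{174312}{5 \cdot 4531} = \left(- \frac{174312}{5}\right) \frac{1}{4531} = - \frac{174312}{22655}$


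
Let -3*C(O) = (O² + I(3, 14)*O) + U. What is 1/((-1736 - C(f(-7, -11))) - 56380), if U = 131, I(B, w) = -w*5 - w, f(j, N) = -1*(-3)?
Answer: -3/174460 ≈ -1.7196e-5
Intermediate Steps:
f(j, N) = 3
I(B, w) = -6*w (I(B, w) = -5*w - w = -6*w)
C(O) = -131/3 + 28*O - O²/3 (C(O) = -((O² + (-6*14)*O) + 131)/3 = -((O² - 84*O) + 131)/3 = -(131 + O² - 84*O)/3 = -131/3 + 28*O - O²/3)
1/((-1736 - C(f(-7, -11))) - 56380) = 1/((-1736 - (-131/3 + 28*3 - ⅓*3²)) - 56380) = 1/((-1736 - (-131/3 + 84 - ⅓*9)) - 56380) = 1/((-1736 - (-131/3 + 84 - 3)) - 56380) = 1/((-1736 - 1*112/3) - 56380) = 1/((-1736 - 112/3) - 56380) = 1/(-5320/3 - 56380) = 1/(-174460/3) = -3/174460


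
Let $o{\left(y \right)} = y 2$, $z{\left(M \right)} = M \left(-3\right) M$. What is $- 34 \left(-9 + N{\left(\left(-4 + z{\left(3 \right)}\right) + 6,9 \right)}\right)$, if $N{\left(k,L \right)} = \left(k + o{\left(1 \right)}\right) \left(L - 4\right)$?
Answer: $4216$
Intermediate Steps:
$z{\left(M \right)} = - 3 M^{2}$ ($z{\left(M \right)} = - 3 M M = - 3 M^{2}$)
$o{\left(y \right)} = 2 y$
$N{\left(k,L \right)} = \left(-4 + L\right) \left(2 + k\right)$ ($N{\left(k,L \right)} = \left(k + 2 \cdot 1\right) \left(L - 4\right) = \left(k + 2\right) \left(-4 + L\right) = \left(2 + k\right) \left(-4 + L\right) = \left(-4 + L\right) \left(2 + k\right)$)
$- 34 \left(-9 + N{\left(\left(-4 + z{\left(3 \right)}\right) + 6,9 \right)}\right) = - 34 \left(-9 + \left(-8 - 4 \left(\left(-4 - 3 \cdot 3^{2}\right) + 6\right) + 2 \cdot 9 + 9 \left(\left(-4 - 3 \cdot 3^{2}\right) + 6\right)\right)\right) = - 34 \left(-9 + \left(-8 - 4 \left(\left(-4 - 27\right) + 6\right) + 18 + 9 \left(\left(-4 - 27\right) + 6\right)\right)\right) = - 34 \left(-9 + \left(-8 - 4 \left(-31 + 6\right) + 18 + 9 \left(-31 + 6\right)\right)\right) = - 34 \left(-9 + \left(-8 - -100 + 18 + 9 \left(-25\right)\right)\right) = - 34 \left(-9 + \left(-8 + 100 + 18 - 225\right)\right) = - 34 \left(-9 - 115\right) = \left(-34\right) \left(-124\right) = 4216$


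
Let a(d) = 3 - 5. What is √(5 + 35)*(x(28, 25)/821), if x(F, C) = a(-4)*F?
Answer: -112*√10/821 ≈ -0.43139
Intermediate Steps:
a(d) = -2
x(F, C) = -2*F
√(5 + 35)*(x(28, 25)/821) = √(5 + 35)*(-2*28/821) = √40*(-56*1/821) = (2*√10)*(-56/821) = -112*√10/821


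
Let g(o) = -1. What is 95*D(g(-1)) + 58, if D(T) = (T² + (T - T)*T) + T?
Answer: 58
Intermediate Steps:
D(T) = T + T² (D(T) = (T² + 0*T) + T = (T² + 0) + T = T² + T = T + T²)
95*D(g(-1)) + 58 = 95*(-(1 - 1)) + 58 = 95*(-1*0) + 58 = 95*0 + 58 = 0 + 58 = 58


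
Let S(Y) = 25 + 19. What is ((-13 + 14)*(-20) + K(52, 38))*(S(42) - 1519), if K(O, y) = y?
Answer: -26550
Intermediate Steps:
S(Y) = 44
((-13 + 14)*(-20) + K(52, 38))*(S(42) - 1519) = ((-13 + 14)*(-20) + 38)*(44 - 1519) = (1*(-20) + 38)*(-1475) = (-20 + 38)*(-1475) = 18*(-1475) = -26550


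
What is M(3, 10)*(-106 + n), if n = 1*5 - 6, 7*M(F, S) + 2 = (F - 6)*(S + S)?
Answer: 6634/7 ≈ 947.71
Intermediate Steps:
M(F, S) = -2/7 + 2*S*(-6 + F)/7 (M(F, S) = -2/7 + ((F - 6)*(S + S))/7 = -2/7 + ((-6 + F)*(2*S))/7 = -2/7 + (2*S*(-6 + F))/7 = -2/7 + 2*S*(-6 + F)/7)
n = -1 (n = 5 - 6 = -1)
M(3, 10)*(-106 + n) = (-2/7 - 12/7*10 + (2/7)*3*10)*(-106 - 1) = (-2/7 - 120/7 + 60/7)*(-107) = -62/7*(-107) = 6634/7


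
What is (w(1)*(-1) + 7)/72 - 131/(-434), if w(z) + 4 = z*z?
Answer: 3443/7812 ≈ 0.44073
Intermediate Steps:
w(z) = -4 + z**2 (w(z) = -4 + z*z = -4 + z**2)
(w(1)*(-1) + 7)/72 - 131/(-434) = ((-4 + 1**2)*(-1) + 7)/72 - 131/(-434) = ((-4 + 1)*(-1) + 7)*(1/72) - 131*(-1/434) = (-3*(-1) + 7)*(1/72) + 131/434 = (3 + 7)*(1/72) + 131/434 = 10*(1/72) + 131/434 = 5/36 + 131/434 = 3443/7812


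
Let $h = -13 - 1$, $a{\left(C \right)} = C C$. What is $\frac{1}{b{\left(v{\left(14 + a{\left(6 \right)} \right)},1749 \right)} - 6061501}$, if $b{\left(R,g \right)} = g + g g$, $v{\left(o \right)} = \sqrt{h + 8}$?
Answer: $- \frac{1}{3000751} \approx -3.3325 \cdot 10^{-7}$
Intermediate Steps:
$a{\left(C \right)} = C^{2}$
$h = -14$ ($h = -13 - 1 = -14$)
$v{\left(o \right)} = i \sqrt{6}$ ($v{\left(o \right)} = \sqrt{-14 + 8} = \sqrt{-6} = i \sqrt{6}$)
$b{\left(R,g \right)} = g + g^{2}$
$\frac{1}{b{\left(v{\left(14 + a{\left(6 \right)} \right)},1749 \right)} - 6061501} = \frac{1}{1749 \left(1 + 1749\right) - 6061501} = \frac{1}{1749 \cdot 1750 - 6061501} = \frac{1}{3060750 - 6061501} = \frac{1}{-3000751} = - \frac{1}{3000751}$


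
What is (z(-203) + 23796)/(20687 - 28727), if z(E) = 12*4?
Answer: -1987/670 ≈ -2.9657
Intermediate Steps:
z(E) = 48
(z(-203) + 23796)/(20687 - 28727) = (48 + 23796)/(20687 - 28727) = 23844/(-8040) = 23844*(-1/8040) = -1987/670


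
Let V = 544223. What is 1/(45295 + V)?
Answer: 1/589518 ≈ 1.6963e-6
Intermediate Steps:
1/(45295 + V) = 1/(45295 + 544223) = 1/589518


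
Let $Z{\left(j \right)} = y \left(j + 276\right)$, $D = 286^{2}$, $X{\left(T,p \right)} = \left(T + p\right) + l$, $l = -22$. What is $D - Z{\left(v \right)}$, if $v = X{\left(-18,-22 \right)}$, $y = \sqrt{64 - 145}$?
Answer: $81796 - 1926 i \approx 81796.0 - 1926.0 i$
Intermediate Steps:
$X{\left(T,p \right)} = -22 + T + p$ ($X{\left(T,p \right)} = \left(T + p\right) - 22 = -22 + T + p$)
$y = 9 i$ ($y = \sqrt{-81} = 9 i \approx 9.0 i$)
$v = -62$ ($v = -22 - 18 - 22 = -62$)
$D = 81796$
$Z{\left(j \right)} = 9 i \left(276 + j\right)$ ($Z{\left(j \right)} = 9 i \left(j + 276\right) = 9 i \left(276 + j\right)$)
$D - Z{\left(v \right)} = 81796 - 9 i \left(276 - 62\right) = 81796 - 9 i 214 = 81796 - 1926 i$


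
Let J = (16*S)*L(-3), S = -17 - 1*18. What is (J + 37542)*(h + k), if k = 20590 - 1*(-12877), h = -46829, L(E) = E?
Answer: -524084364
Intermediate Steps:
k = 33467 (k = 20590 + 12877 = 33467)
S = -35 (S = -17 - 18 = -35)
J = 1680 (J = (16*(-35))*(-3) = -560*(-3) = 1680)
(J + 37542)*(h + k) = (1680 + 37542)*(-46829 + 33467) = 39222*(-13362) = -524084364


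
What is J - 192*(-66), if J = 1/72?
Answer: 912385/72 ≈ 12672.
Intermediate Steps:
J = 1/72 ≈ 0.013889
J - 192*(-66) = 1/72 - 192*(-66) = 1/72 + 12672 = 912385/72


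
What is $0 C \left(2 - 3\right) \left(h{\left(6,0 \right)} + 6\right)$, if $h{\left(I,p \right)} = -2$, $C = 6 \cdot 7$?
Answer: $0$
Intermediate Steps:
$C = 42$
$0 C \left(2 - 3\right) \left(h{\left(6,0 \right)} + 6\right) = 0 \cdot 42 \left(2 - 3\right) \left(-2 + 6\right) = 0 \left(\left(-1\right) 4\right) = 0 \left(-4\right) = 0$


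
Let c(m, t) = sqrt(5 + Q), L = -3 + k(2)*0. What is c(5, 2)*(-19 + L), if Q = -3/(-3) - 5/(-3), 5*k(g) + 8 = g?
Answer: -22*sqrt(69)/3 ≈ -60.915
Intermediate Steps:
k(g) = -8/5 + g/5
Q = 8/3 (Q = -3*(-1/3) - 5*(-1/3) = 1 + 5/3 = 8/3 ≈ 2.6667)
L = -3 (L = -3 + (-8/5 + (1/5)*2)*0 = -3 + (-8/5 + 2/5)*0 = -3 - 6/5*0 = -3 + 0 = -3)
c(m, t) = sqrt(69)/3 (c(m, t) = sqrt(5 + 8/3) = sqrt(23/3) = sqrt(69)/3)
c(5, 2)*(-19 + L) = (sqrt(69)/3)*(-19 - 3) = (sqrt(69)/3)*(-22) = -22*sqrt(69)/3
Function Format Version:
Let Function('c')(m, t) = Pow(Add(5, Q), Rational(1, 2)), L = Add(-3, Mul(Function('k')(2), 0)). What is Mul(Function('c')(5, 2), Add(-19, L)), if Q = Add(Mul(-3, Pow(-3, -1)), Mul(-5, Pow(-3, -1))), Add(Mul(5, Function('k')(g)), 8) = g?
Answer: Mul(Rational(-22, 3), Pow(69, Rational(1, 2))) ≈ -60.915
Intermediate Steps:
Function('k')(g) = Add(Rational(-8, 5), Mul(Rational(1, 5), g))
Q = Rational(8, 3) (Q = Add(Mul(-3, Rational(-1, 3)), Mul(-5, Rational(-1, 3))) = Add(1, Rational(5, 3)) = Rational(8, 3) ≈ 2.6667)
L = -3 (L = Add(-3, Mul(Add(Rational(-8, 5), Mul(Rational(1, 5), 2)), 0)) = Add(-3, Mul(Add(Rational(-8, 5), Rational(2, 5)), 0)) = Add(-3, Mul(Rational(-6, 5), 0)) = Add(-3, 0) = -3)
Function('c')(m, t) = Mul(Rational(1, 3), Pow(69, Rational(1, 2))) (Function('c')(m, t) = Pow(Add(5, Rational(8, 3)), Rational(1, 2)) = Pow(Rational(23, 3), Rational(1, 2)) = Mul(Rational(1, 3), Pow(69, Rational(1, 2))))
Mul(Function('c')(5, 2), Add(-19, L)) = Mul(Mul(Rational(1, 3), Pow(69, Rational(1, 2))), Add(-19, -3)) = Mul(Mul(Rational(1, 3), Pow(69, Rational(1, 2))), -22) = Mul(Rational(-22, 3), Pow(69, Rational(1, 2)))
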